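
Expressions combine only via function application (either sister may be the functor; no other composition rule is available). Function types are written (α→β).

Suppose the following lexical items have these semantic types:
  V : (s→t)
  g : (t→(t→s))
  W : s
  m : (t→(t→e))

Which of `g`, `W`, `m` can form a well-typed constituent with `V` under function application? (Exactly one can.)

W

g : (t→(t→s)) — no; V wants s, and g wants t.
W — combines: V : (s→t) takes W : s as argument, giving t.
m : (t→(t→e)) — no; V wants s, and m wants t.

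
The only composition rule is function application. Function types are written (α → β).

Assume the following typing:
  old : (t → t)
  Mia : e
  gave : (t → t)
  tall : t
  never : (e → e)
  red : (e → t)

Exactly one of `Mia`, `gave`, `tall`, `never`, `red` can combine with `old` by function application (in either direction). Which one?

tall

Mia : e — no; old wants t, and Mia wants nothing (atomic).
gave : (t → t) — no; old wants t, and gave wants t.
tall — combines: old : (t → t) takes tall : t as argument, giving t.
never : (e → e) — no; old wants t, and never wants e.
red : (e → t) — no; old wants t, and red wants e.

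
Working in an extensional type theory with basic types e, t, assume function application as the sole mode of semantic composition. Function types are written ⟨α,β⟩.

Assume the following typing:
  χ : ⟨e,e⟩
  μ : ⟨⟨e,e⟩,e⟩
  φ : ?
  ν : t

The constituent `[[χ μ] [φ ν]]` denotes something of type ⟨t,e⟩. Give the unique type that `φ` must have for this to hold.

⟨t,⟨e,⟨t,e⟩⟩⟩

For [[χ μ] [φ ν]] to have type ⟨t,e⟩ with [χ μ] of type e, [φ ν] must be the function: [φ ν] : ⟨e,⟨t,e⟩⟩.
For [φ ν] to have type ⟨e,⟨t,e⟩⟩ with ν of type t, φ must be the function: φ : ⟨t,⟨e,⟨t,e⟩⟩⟩.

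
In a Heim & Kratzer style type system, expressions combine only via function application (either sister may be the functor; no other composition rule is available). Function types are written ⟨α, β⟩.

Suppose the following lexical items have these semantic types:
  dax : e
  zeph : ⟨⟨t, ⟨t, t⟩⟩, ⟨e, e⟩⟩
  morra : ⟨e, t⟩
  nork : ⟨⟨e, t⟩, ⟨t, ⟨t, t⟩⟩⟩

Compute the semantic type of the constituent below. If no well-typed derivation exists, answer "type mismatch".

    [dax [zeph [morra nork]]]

e

[morra nork]: ⟨⟨e, t⟩, ⟨t, ⟨t, t⟩⟩⟩ applied to ⟨e, t⟩ yields ⟨t, ⟨t, t⟩⟩.
[zeph [morra nork]]: ⟨⟨t, ⟨t, t⟩⟩, ⟨e, e⟩⟩ applied to ⟨t, ⟨t, t⟩⟩ yields ⟨e, e⟩.
[dax [zeph [morra nork]]]: ⟨e, e⟩ applied to e yields e.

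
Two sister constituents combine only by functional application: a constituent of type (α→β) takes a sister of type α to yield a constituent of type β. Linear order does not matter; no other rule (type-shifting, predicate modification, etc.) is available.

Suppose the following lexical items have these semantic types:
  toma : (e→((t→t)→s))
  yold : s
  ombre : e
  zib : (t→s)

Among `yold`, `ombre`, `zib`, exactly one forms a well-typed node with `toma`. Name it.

yold : s — does not combine with toma.
ombre — combines: toma : (e→((t→t)→s)) takes ombre : e as argument, giving ((t→t)→s).
zib : (t→s) — does not combine with toma.

ombre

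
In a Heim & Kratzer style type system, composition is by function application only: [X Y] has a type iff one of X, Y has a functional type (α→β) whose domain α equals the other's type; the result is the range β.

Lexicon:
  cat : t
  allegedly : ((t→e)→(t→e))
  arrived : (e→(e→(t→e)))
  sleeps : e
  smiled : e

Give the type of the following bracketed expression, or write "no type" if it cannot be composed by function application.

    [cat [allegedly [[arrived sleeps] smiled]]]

[arrived sleeps] — arrived of type (e→(e→(t→e))) combines with sleeps of type e: type (e→(t→e)).
[[arrived sleeps] smiled] — [arrived sleeps] of type (e→(t→e)) combines with smiled of type e: type (t→e).
[allegedly [[arrived sleeps] smiled]] — allegedly of type ((t→e)→(t→e)) combines with [[arrived sleeps] smiled] of type (t→e): type (t→e).
[cat [allegedly [[arrived sleeps] smiled]]] — [allegedly [[arrived sleeps] smiled]] of type (t→e) combines with cat of type t: type e.

e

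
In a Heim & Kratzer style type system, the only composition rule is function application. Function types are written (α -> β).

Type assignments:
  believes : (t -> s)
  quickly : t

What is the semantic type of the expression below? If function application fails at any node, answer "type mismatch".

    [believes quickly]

s

[believes quickly]: believes is (t -> s), quickly is t; result s.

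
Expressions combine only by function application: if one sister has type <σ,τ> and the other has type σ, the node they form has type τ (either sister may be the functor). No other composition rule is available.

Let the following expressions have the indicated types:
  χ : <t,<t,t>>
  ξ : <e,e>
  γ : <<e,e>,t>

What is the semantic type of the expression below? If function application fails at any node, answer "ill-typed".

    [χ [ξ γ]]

<t,t>

[ξ γ]: γ is <<e,e>,t>, ξ is <e,e>; result t.
[χ [ξ γ]]: χ is <t,<t,t>>, [ξ γ] is t; result <t,t>.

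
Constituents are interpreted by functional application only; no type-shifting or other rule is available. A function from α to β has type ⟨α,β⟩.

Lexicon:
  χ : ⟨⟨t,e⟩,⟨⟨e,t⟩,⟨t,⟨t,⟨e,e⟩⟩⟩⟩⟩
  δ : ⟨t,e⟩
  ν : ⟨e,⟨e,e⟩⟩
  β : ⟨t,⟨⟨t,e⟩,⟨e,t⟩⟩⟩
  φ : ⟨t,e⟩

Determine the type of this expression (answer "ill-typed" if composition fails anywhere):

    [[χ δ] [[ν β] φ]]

[χ δ] — χ of type ⟨⟨t,e⟩,⟨⟨e,t⟩,⟨t,⟨t,⟨e,e⟩⟩⟩⟩⟩ combines with δ of type ⟨t,e⟩: type ⟨⟨e,t⟩,⟨t,⟨t,⟨e,e⟩⟩⟩⟩.
[ν β]: ⟨e,⟨e,e⟩⟩ with ⟨t,⟨⟨t,e⟩,⟨e,t⟩⟩⟩ — neither is a function whose domain matches the other; composition fails here.

ill-typed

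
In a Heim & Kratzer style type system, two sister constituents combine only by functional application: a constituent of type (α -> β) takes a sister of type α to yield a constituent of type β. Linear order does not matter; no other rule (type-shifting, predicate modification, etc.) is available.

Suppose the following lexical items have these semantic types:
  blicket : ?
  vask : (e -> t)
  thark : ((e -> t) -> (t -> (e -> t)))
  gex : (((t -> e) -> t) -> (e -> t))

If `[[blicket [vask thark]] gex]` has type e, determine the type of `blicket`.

At [[blicket [vask thark]] gex] (required: e): gex is (((t -> e) -> t) -> (e -> t)), which is not a function with range e; hence [blicket [vask thark]] is the functor — type ((((t -> e) -> t) -> (e -> t)) -> e).
At [blicket [vask thark]] (required: ((((t -> e) -> t) -> (e -> t)) -> e)): [vask thark] is (t -> (e -> t)), which is not a function with range ((((t -> e) -> t) -> (e -> t)) -> e); hence blicket is the functor — type ((t -> (e -> t)) -> ((((t -> e) -> t) -> (e -> t)) -> e)).

((t -> (e -> t)) -> ((((t -> e) -> t) -> (e -> t)) -> e))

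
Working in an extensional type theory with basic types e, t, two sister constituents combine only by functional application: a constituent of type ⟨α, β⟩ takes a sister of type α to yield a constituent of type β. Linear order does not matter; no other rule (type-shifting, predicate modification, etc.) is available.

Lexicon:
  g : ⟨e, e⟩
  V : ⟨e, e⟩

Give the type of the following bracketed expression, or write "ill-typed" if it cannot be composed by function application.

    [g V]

ill-typed

[g V]: ⟨e, e⟩ and ⟨e, e⟩ cannot combine by function application — type clash.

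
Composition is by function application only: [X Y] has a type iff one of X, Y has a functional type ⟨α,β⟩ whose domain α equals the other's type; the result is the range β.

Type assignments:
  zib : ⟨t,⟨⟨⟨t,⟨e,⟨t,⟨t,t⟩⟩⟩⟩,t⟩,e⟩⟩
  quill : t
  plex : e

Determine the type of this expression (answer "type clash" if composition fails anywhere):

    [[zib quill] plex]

[zib quill] — zib of type ⟨t,⟨⟨⟨t,⟨e,⟨t,⟨t,t⟩⟩⟩⟩,t⟩,e⟩⟩ combines with quill of type t: type ⟨⟨⟨t,⟨e,⟨t,⟨t,t⟩⟩⟩⟩,t⟩,e⟩.
At [[zib quill] plex]: neither ⟨⟨⟨t,⟨e,⟨t,⟨t,t⟩⟩⟩⟩,t⟩,e⟩ nor e can take the other as argument; the node is ill-typed.

type clash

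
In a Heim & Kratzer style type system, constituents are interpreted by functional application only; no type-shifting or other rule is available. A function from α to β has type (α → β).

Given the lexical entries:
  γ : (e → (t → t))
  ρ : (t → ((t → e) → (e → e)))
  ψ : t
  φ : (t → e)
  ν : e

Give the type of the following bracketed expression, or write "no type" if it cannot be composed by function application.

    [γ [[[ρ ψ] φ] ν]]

[ρ ψ]: ρ is (t → ((t → e) → (e → e))), ψ is t; result ((t → e) → (e → e)).
[[ρ ψ] φ]: [ρ ψ] is ((t → e) → (e → e)), φ is (t → e); result (e → e).
[[[ρ ψ] φ] ν]: [[ρ ψ] φ] is (e → e), ν is e; result e.
[γ [[[ρ ψ] φ] ν]]: γ is (e → (t → t)), [[[ρ ψ] φ] ν] is e; result (t → t).

(t → t)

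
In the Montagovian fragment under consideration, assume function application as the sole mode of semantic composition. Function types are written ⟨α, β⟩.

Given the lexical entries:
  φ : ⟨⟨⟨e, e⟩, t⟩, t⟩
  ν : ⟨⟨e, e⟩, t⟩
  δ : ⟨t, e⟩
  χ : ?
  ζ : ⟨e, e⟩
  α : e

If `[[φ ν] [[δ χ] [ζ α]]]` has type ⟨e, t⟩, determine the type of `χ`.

⟨⟨t, e⟩, ⟨e, ⟨t, ⟨e, t⟩⟩⟩⟩

At [[φ ν] [[δ χ] [ζ α]]] (required: ⟨e, t⟩): [φ ν] is t, which is not a function with range ⟨e, t⟩; hence [[δ χ] [ζ α]] is the functor — type ⟨t, ⟨e, t⟩⟩.
At [[δ χ] [ζ α]] (required: ⟨t, ⟨e, t⟩⟩): [ζ α] is e, which is not a function with range ⟨t, ⟨e, t⟩⟩; hence [δ χ] is the functor — type ⟨e, ⟨t, ⟨e, t⟩⟩⟩.
At [δ χ] (required: ⟨e, ⟨t, ⟨e, t⟩⟩⟩): δ is ⟨t, e⟩, which is not a function with range ⟨e, ⟨t, ⟨e, t⟩⟩⟩; hence χ is the functor — type ⟨⟨t, e⟩, ⟨e, ⟨t, ⟨e, t⟩⟩⟩⟩.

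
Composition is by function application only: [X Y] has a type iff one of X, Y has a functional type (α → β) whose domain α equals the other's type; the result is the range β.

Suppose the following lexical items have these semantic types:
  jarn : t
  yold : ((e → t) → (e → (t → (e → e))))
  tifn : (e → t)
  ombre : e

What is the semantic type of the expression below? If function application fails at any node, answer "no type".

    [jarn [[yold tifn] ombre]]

(e → e)

At [yold tifn], yold : ((e → t) → (e → (t → (e → e)))) takes tifn : (e → t), giving (e → (t → (e → e))).
At [[yold tifn] ombre], [yold tifn] : (e → (t → (e → e))) takes ombre : e, giving (t → (e → e)).
At [jarn [[yold tifn] ombre]], [[yold tifn] ombre] : (t → (e → e)) takes jarn : t, giving (e → e).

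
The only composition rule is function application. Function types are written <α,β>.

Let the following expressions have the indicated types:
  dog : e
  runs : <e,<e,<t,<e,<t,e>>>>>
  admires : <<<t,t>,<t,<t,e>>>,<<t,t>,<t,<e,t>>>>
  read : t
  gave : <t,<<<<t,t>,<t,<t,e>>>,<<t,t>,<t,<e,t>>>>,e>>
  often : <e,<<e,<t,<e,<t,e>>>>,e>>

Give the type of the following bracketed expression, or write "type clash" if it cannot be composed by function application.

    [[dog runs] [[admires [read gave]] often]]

At [dog runs], runs : <e,<e,<t,<e,<t,e>>>>> takes dog : e, giving <e,<t,<e,<t,e>>>>.
At [read gave], gave : <t,<<<<t,t>,<t,<t,e>>>,<<t,t>,<t,<e,t>>>>,e>> takes read : t, giving <<<<t,t>,<t,<t,e>>>,<<t,t>,<t,<e,t>>>>,e>.
At [admires [read gave]], [read gave] : <<<<t,t>,<t,<t,e>>>,<<t,t>,<t,<e,t>>>>,e> takes admires : <<<t,t>,<t,<t,e>>>,<<t,t>,<t,<e,t>>>>, giving e.
At [[admires [read gave]] often], often : <e,<<e,<t,<e,<t,e>>>>,e>> takes [admires [read gave]] : e, giving <<e,<t,<e,<t,e>>>>,e>.
At [[dog runs] [[admires [read gave]] often]], [[admires [read gave]] often] : <<e,<t,<e,<t,e>>>>,e> takes [dog runs] : <e,<t,<e,<t,e>>>>, giving e.

e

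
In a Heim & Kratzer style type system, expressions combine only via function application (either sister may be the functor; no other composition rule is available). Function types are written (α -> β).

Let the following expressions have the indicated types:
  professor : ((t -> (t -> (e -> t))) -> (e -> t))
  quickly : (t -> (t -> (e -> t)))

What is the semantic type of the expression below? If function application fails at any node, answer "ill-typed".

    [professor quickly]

(e -> t)

[professor quickly]: ((t -> (t -> (e -> t))) -> (e -> t)) applied to (t -> (t -> (e -> t))) yields (e -> t).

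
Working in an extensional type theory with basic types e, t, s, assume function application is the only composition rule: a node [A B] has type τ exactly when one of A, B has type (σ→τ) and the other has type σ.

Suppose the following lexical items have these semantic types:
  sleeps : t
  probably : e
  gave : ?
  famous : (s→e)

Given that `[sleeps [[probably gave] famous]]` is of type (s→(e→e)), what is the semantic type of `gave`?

(e→((s→e)→(t→(s→(e→e)))))

At [sleeps [[probably gave] famous]] (required: (s→(e→e))): sleeps is t, which is not a function with range (s→(e→e)); hence [[probably gave] famous] is the functor — type (t→(s→(e→e))).
At [[probably gave] famous] (required: (t→(s→(e→e)))): famous is (s→e), which is not a function with range (t→(s→(e→e))); hence [probably gave] is the functor — type ((s→e)→(t→(s→(e→e)))).
At [probably gave] (required: ((s→e)→(t→(s→(e→e))))): probably is e, which is not a function with range ((s→e)→(t→(s→(e→e)))); hence gave is the functor — type (e→((s→e)→(t→(s→(e→e))))).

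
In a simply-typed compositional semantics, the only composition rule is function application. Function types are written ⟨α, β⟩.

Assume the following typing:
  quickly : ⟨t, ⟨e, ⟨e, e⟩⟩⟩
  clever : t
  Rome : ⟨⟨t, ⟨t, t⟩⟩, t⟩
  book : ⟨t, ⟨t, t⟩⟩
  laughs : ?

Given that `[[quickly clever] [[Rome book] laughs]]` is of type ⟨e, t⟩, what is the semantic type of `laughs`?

At [[quickly clever] [[Rome book] laughs]] (required: ⟨e, t⟩): [quickly clever] is ⟨e, ⟨e, e⟩⟩, which is not a function with range ⟨e, t⟩; hence [[Rome book] laughs] is the functor — type ⟨⟨e, ⟨e, e⟩⟩, ⟨e, t⟩⟩.
At [[Rome book] laughs] (required: ⟨⟨e, ⟨e, e⟩⟩, ⟨e, t⟩⟩): [Rome book] is t, which is not a function with range ⟨⟨e, ⟨e, e⟩⟩, ⟨e, t⟩⟩; hence laughs is the functor — type ⟨t, ⟨⟨e, ⟨e, e⟩⟩, ⟨e, t⟩⟩⟩.

⟨t, ⟨⟨e, ⟨e, e⟩⟩, ⟨e, t⟩⟩⟩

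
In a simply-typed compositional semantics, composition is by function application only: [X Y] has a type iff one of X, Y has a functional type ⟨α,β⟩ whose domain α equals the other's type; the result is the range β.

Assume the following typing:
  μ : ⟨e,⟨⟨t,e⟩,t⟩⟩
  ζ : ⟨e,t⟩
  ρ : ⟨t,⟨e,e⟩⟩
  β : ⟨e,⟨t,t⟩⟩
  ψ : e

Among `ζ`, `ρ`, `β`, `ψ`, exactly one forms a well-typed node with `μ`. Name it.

ψ

ζ : ⟨e,t⟩ — does not combine with μ.
ρ : ⟨t,⟨e,e⟩⟩ — does not combine with μ.
β : ⟨e,⟨t,t⟩⟩ — does not combine with μ.
ψ — combines: μ : ⟨e,⟨⟨t,e⟩,t⟩⟩ takes ψ : e as argument, giving ⟨⟨t,e⟩,t⟩.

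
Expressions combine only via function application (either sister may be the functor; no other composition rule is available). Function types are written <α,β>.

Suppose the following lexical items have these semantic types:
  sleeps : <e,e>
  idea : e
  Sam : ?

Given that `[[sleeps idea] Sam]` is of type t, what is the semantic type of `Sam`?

<e,t>

[[sleeps idea] Sam] is required to be t. [sleeps idea] : e cannot yield t as functor, so Sam : <e,t>.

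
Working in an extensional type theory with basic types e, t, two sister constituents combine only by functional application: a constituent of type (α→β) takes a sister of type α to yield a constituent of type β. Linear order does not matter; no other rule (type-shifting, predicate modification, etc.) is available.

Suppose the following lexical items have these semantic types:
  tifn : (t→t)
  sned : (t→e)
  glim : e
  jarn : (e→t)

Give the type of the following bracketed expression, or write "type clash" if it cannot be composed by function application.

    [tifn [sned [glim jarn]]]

type clash

[glim jarn]: (e→t) applied to e yields t.
[sned [glim jarn]]: (t→e) applied to t yields e.
[tifn [sned [glim jarn]]]: (t→t) with e — neither is a function whose domain matches the other; composition fails here.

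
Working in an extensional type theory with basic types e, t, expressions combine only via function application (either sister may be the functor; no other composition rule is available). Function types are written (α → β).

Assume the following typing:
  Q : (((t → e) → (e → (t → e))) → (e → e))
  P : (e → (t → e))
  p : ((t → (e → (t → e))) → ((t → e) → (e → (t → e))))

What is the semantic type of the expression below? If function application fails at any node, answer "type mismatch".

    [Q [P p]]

At [P p]: neither (e → (t → e)) nor ((t → (e → (t → e))) → ((t → e) → (e → (t → e)))) can take the other as argument; the node is ill-typed.

type mismatch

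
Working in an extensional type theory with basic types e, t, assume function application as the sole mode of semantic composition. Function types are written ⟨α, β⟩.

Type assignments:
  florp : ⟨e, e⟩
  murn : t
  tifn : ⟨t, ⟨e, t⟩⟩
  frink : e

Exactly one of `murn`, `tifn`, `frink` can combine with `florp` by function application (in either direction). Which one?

murn : t — does not combine with florp.
tifn : ⟨t, ⟨e, t⟩⟩ — does not combine with florp.
frink — combines: florp : ⟨e, e⟩ takes frink : e as argument, giving e.

frink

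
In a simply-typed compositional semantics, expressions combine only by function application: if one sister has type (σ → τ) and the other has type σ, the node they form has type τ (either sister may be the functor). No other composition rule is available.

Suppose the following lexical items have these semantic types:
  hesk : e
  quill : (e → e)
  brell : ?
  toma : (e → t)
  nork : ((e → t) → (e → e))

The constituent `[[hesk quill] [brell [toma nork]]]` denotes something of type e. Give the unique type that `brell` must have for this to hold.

[[hesk quill] [brell [toma nork]]] must have type e. The sister [hesk quill] has type e; that is not a function onto e, so [brell [toma nork]] must be the functor, of type (e → e).
[brell [toma nork]] must have type (e → e). The sister [toma nork] has type (e → e); that is not a function onto (e → e), so brell must be the functor, of type ((e → e) → (e → e)).

((e → e) → (e → e))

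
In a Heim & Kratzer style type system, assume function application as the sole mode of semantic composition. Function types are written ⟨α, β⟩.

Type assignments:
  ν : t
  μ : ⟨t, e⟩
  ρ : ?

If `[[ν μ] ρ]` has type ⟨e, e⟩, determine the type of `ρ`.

At [[ν μ] ρ] (required: ⟨e, e⟩): [ν μ] is e, which is not a function with range ⟨e, e⟩; hence ρ is the functor — type ⟨e, ⟨e, e⟩⟩.

⟨e, ⟨e, e⟩⟩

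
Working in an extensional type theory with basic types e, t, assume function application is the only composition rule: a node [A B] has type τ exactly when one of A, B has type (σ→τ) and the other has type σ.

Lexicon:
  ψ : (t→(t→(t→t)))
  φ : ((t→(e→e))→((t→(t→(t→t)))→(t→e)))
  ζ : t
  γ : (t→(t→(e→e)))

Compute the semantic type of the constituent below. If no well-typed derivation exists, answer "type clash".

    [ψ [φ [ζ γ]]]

(t→e)

[ζ γ]: (t→(t→(e→e))) applied to t yields (t→(e→e)).
[φ [ζ γ]]: ((t→(e→e))→((t→(t→(t→t)))→(t→e))) applied to (t→(e→e)) yields ((t→(t→(t→t)))→(t→e)).
[ψ [φ [ζ γ]]]: ((t→(t→(t→t)))→(t→e)) applied to (t→(t→(t→t))) yields (t→e).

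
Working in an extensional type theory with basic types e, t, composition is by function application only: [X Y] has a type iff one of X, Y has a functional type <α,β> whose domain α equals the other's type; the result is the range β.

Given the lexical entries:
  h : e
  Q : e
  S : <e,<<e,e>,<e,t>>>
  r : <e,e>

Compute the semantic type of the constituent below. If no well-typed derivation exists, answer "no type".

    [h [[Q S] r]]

t

[Q S]: S is <e,<<e,e>,<e,t>>>, Q is e; result <<e,e>,<e,t>>.
[[Q S] r]: [Q S] is <<e,e>,<e,t>>, r is <e,e>; result <e,t>.
[h [[Q S] r]]: [[Q S] r] is <e,t>, h is e; result t.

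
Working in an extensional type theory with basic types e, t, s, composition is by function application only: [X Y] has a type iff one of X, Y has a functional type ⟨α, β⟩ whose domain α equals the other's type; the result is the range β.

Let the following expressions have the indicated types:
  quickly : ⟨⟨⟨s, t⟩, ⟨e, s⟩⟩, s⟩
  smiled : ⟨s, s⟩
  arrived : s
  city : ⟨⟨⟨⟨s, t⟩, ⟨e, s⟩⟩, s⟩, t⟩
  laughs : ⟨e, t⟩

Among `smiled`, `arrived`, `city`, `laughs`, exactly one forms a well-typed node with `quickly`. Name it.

smiled : ⟨s, s⟩ — neither side's domain matches the other.
arrived : s — neither side's domain matches the other.
city — combines: city : ⟨⟨⟨⟨s, t⟩, ⟨e, s⟩⟩, s⟩, t⟩ takes quickly : ⟨⟨⟨s, t⟩, ⟨e, s⟩⟩, s⟩ as argument, giving t.
laughs : ⟨e, t⟩ — neither side's domain matches the other.

city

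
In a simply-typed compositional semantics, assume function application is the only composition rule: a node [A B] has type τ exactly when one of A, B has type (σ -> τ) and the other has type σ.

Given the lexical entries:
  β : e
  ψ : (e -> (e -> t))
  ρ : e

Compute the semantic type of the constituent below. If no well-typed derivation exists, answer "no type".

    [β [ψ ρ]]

t

At [ψ ρ], ψ : (e -> (e -> t)) takes ρ : e, giving (e -> t).
At [β [ψ ρ]], [ψ ρ] : (e -> t) takes β : e, giving t.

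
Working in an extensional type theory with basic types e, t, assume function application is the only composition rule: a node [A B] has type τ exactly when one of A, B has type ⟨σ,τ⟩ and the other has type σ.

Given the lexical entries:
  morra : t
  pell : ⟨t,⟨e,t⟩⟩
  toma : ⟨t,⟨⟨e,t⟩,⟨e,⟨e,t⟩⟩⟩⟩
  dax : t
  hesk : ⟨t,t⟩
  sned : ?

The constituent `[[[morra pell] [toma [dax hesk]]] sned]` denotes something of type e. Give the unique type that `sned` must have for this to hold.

⟨⟨e,⟨e,t⟩⟩,e⟩

[[[morra pell] [toma [dax hesk]]] sned] is required to be e. [[morra pell] [toma [dax hesk]]] : ⟨e,⟨e,t⟩⟩ cannot yield e as functor, so sned : ⟨⟨e,⟨e,t⟩⟩,e⟩.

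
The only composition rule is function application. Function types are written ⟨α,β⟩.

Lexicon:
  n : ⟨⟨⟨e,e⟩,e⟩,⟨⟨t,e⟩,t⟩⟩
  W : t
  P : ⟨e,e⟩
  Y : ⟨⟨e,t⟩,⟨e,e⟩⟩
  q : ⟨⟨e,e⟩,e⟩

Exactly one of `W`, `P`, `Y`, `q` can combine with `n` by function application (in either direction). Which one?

W : t — does not combine with n.
P : ⟨e,e⟩ — does not combine with n.
Y : ⟨⟨e,t⟩,⟨e,e⟩⟩ — does not combine with n.
q — combines: n : ⟨⟨⟨e,e⟩,e⟩,⟨⟨t,e⟩,t⟩⟩ takes q : ⟨⟨e,e⟩,e⟩ as argument, giving ⟨⟨t,e⟩,t⟩.

q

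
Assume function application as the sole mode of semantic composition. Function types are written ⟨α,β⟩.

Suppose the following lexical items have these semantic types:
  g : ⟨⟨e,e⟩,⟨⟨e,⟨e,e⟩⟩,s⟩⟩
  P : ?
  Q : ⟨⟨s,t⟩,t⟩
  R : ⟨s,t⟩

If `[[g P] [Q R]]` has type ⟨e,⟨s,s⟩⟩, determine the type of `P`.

⟨⟨⟨e,e⟩,⟨⟨e,⟨e,e⟩⟩,s⟩⟩,⟨t,⟨e,⟨s,s⟩⟩⟩⟩

[[g P] [Q R]] is required to be ⟨e,⟨s,s⟩⟩. [Q R] : t cannot yield ⟨e,⟨s,s⟩⟩ as functor, so [g P] : ⟨t,⟨e,⟨s,s⟩⟩⟩.
[g P] is required to be ⟨t,⟨e,⟨s,s⟩⟩⟩. g : ⟨⟨e,e⟩,⟨⟨e,⟨e,e⟩⟩,s⟩⟩ cannot yield ⟨t,⟨e,⟨s,s⟩⟩⟩ as functor, so P : ⟨⟨⟨e,e⟩,⟨⟨e,⟨e,e⟩⟩,s⟩⟩,⟨t,⟨e,⟨s,s⟩⟩⟩⟩.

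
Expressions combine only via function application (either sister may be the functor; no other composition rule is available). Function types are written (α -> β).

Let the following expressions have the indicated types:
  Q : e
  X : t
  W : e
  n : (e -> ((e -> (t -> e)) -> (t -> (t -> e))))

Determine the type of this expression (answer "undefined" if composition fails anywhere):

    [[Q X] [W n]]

undefined

[Q X]: e with t — neither is a function whose domain matches the other; composition fails here.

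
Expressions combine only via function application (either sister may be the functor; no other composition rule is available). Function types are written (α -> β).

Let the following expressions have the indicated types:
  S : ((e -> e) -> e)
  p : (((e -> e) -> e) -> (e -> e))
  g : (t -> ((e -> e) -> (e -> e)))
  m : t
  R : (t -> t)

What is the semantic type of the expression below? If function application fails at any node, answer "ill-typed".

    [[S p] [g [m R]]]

[S p]: functor p : (((e -> e) -> e) -> (e -> e)), argument S : ((e -> e) -> e); result (e -> e).
[m R]: functor R : (t -> t), argument m : t; result t.
[g [m R]]: functor g : (t -> ((e -> e) -> (e -> e))), argument [m R] : t; result ((e -> e) -> (e -> e)).
[[S p] [g [m R]]]: functor [g [m R]] : ((e -> e) -> (e -> e)), argument [S p] : (e -> e); result (e -> e).

(e -> e)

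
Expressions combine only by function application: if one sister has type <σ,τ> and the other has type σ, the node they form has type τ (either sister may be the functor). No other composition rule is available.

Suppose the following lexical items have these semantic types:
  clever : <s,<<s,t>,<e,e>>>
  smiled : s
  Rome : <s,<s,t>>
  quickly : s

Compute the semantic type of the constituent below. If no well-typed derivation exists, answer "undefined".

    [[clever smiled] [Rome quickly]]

<e,e>

[clever smiled]: <s,<<s,t>,<e,e>>> applied to s yields <<s,t>,<e,e>>.
[Rome quickly]: <s,<s,t>> applied to s yields <s,t>.
[[clever smiled] [Rome quickly]]: <<s,t>,<e,e>> applied to <s,t> yields <e,e>.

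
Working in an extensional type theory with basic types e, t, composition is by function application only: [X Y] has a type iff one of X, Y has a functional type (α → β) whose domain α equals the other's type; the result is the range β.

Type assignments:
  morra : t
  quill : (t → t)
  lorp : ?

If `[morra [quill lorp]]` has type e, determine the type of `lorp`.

((t → t) → (t → e))

[morra [quill lorp]] is required to be e. morra : t cannot yield e as functor, so [quill lorp] : (t → e).
[quill lorp] is required to be (t → e). quill : (t → t) cannot yield (t → e) as functor, so lorp : ((t → t) → (t → e)).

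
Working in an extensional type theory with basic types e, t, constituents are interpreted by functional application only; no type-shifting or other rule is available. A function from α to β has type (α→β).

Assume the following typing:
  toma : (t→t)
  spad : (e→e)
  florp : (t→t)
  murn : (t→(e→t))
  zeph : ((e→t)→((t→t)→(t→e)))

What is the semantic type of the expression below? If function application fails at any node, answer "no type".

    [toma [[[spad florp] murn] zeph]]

no type

[spad florp]: (e→e) and (t→t) cannot combine by function application — type clash.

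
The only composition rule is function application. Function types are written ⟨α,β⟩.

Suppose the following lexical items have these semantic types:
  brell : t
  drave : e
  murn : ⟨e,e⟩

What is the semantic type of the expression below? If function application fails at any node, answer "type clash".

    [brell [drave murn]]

[drave murn]: functor murn : ⟨e,e⟩, argument drave : e; result e.
At [brell [drave murn]]: neither t nor e can take the other as argument; the node is ill-typed.

type clash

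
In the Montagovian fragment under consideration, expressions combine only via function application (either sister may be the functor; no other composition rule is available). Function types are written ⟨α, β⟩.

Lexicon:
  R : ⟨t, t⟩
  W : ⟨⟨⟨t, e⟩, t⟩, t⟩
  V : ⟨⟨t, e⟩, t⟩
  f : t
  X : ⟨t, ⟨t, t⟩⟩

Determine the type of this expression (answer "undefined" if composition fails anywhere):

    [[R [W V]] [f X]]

At [W V], W : ⟨⟨⟨t, e⟩, t⟩, t⟩ takes V : ⟨⟨t, e⟩, t⟩, giving t.
At [R [W V]], R : ⟨t, t⟩ takes [W V] : t, giving t.
At [f X], X : ⟨t, ⟨t, t⟩⟩ takes f : t, giving ⟨t, t⟩.
At [[R [W V]] [f X]], [f X] : ⟨t, t⟩ takes [R [W V]] : t, giving t.

t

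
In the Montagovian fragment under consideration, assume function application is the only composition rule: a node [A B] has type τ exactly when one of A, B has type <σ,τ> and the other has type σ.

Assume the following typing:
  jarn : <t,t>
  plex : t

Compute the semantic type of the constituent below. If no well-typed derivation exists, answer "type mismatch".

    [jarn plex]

t

[jarn plex]: jarn is <t,t>, plex is t; result t.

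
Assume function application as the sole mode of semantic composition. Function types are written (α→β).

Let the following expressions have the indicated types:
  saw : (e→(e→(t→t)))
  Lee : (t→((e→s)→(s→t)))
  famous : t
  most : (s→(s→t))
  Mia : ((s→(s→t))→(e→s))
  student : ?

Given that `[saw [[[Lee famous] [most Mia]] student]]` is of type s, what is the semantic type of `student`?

[saw [[[Lee famous] [most Mia]] student]] must have type s. The sister saw has type (e→(e→(t→t))); that is not a function onto s, so [[[Lee famous] [most Mia]] student] must be the functor, of type ((e→(e→(t→t)))→s).
[[[Lee famous] [most Mia]] student] must have type ((e→(e→(t→t)))→s). The sister [[Lee famous] [most Mia]] has type (s→t); that is not a function onto ((e→(e→(t→t)))→s), so student must be the functor, of type ((s→t)→((e→(e→(t→t)))→s)).

((s→t)→((e→(e→(t→t)))→s))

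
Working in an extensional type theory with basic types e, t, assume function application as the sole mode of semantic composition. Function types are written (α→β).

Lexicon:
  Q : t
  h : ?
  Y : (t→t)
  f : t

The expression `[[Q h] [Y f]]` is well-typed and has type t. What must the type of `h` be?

[[Q h] [Y f]] is required to be t. [Y f] : t cannot yield t as functor, so [Q h] : (t→t).
[Q h] is required to be (t→t). Q : t cannot yield (t→t) as functor, so h : (t→(t→t)).

(t→(t→t))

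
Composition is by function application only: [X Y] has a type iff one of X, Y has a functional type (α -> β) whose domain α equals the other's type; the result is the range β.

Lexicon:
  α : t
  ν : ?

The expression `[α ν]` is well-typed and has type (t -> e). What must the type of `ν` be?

(t -> (t -> e))

At [α ν] (required: (t -> e)): α is t, which is not a function with range (t -> e); hence ν is the functor — type (t -> (t -> e)).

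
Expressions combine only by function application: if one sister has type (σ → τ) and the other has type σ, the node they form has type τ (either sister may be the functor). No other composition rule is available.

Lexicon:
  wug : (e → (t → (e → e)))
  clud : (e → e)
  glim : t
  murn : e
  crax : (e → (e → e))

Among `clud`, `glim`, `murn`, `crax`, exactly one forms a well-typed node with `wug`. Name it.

clud : (e → e) — neither side's domain matches the other.
glim : t — neither side's domain matches the other.
murn — combines: wug : (e → (t → (e → e))) takes murn : e as argument, giving (t → (e → e)).
crax : (e → (e → e)) — neither side's domain matches the other.

murn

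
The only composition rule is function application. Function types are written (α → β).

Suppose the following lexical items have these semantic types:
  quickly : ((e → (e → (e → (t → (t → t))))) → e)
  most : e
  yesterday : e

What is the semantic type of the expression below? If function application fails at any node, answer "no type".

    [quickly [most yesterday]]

no type

[most yesterday]: e and e cannot combine by function application — type clash.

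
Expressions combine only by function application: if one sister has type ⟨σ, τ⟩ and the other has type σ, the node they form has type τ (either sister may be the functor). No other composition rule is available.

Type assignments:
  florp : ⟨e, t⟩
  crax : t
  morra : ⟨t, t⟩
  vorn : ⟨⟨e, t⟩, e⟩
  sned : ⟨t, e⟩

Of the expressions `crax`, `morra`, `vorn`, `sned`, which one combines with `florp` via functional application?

vorn

crax : t — does not combine with florp.
morra : ⟨t, t⟩ — does not combine with florp.
vorn — combines: vorn : ⟨⟨e, t⟩, e⟩ takes florp : ⟨e, t⟩ as argument, giving e.
sned : ⟨t, e⟩ — does not combine with florp.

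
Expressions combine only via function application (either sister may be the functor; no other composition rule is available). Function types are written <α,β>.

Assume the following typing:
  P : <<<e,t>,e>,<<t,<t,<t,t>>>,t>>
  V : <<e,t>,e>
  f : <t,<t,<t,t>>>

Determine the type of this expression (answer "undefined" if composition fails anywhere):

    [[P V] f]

t

[P V]: functor P : <<<e,t>,e>,<<t,<t,<t,t>>>,t>>, argument V : <<e,t>,e>; result <<t,<t,<t,t>>>,t>.
[[P V] f]: functor [P V] : <<t,<t,<t,t>>>,t>, argument f : <t,<t,<t,t>>>; result t.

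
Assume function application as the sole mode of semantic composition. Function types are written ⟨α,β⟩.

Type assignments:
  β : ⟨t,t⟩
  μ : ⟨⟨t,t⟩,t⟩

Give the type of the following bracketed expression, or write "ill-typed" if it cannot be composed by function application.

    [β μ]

t

[β μ]: μ is ⟨⟨t,t⟩,t⟩, β is ⟨t,t⟩; result t.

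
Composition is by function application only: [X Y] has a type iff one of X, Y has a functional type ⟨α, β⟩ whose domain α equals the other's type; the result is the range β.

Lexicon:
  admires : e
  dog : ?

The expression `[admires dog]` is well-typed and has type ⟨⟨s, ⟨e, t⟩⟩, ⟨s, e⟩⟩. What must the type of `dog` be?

For [admires dog] to have type ⟨⟨s, ⟨e, t⟩⟩, ⟨s, e⟩⟩ with admires of type e, dog must be the function: dog : ⟨e, ⟨⟨s, ⟨e, t⟩⟩, ⟨s, e⟩⟩⟩.

⟨e, ⟨⟨s, ⟨e, t⟩⟩, ⟨s, e⟩⟩⟩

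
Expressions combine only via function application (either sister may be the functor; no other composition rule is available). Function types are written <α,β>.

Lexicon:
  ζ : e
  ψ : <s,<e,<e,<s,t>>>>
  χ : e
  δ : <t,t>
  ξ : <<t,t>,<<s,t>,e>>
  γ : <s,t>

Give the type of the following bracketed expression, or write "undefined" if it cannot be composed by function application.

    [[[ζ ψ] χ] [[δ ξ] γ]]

undefined

[ζ ψ]: e with <s,<e,<e,<s,t>>>> — neither is a function whose domain matches the other; composition fails here.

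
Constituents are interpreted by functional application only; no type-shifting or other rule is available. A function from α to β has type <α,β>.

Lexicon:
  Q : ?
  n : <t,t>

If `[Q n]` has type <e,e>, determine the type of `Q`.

[Q n] must have type <e,e>. The sister n has type <t,t>; that is not a function onto <e,e>, so Q must be the functor, of type <<t,t>,<e,e>>.

<<t,t>,<e,e>>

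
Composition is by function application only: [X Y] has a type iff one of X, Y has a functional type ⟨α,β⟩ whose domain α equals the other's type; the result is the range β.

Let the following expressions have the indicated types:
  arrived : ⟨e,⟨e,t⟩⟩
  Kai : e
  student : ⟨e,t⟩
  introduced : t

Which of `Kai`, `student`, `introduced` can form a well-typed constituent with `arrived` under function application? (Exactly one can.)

Kai

Kai — combines: arrived : ⟨e,⟨e,t⟩⟩ takes Kai : e as argument, giving ⟨e,t⟩.
student : ⟨e,t⟩ — arrived needs e; student needs e; neither fits.
introduced : t — arrived needs e; introduced needs nothing (atomic); neither fits.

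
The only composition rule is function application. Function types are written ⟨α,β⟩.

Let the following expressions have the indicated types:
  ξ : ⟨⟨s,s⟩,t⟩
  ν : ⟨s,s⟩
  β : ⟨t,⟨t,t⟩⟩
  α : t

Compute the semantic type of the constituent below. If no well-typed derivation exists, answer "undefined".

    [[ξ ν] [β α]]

t

[ξ ν]: ⟨⟨s,s⟩,t⟩ applied to ⟨s,s⟩ yields t.
[β α]: ⟨t,⟨t,t⟩⟩ applied to t yields ⟨t,t⟩.
[[ξ ν] [β α]]: ⟨t,t⟩ applied to t yields t.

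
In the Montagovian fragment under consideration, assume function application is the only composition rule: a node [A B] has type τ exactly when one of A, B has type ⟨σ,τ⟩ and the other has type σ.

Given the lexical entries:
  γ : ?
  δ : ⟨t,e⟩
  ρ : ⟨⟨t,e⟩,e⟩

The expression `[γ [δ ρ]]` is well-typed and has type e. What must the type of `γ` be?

⟨e,e⟩

At [γ [δ ρ]] (required: e): [δ ρ] is e, which is not a function with range e; hence γ is the functor — type ⟨e,e⟩.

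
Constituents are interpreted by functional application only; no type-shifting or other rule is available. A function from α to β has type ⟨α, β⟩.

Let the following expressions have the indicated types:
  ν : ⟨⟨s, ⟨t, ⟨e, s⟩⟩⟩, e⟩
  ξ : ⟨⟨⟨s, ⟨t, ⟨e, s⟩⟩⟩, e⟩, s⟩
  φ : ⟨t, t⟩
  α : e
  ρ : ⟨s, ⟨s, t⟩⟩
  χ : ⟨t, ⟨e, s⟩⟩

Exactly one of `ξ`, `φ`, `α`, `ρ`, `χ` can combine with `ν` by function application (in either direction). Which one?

ξ

ξ — combines: ξ : ⟨⟨⟨s, ⟨t, ⟨e, s⟩⟩⟩, e⟩, s⟩ takes ν : ⟨⟨s, ⟨t, ⟨e, s⟩⟩⟩, e⟩ as argument, giving s.
φ : ⟨t, t⟩ — no; ν wants ⟨s, ⟨t, ⟨e, s⟩⟩⟩, and φ wants t.
α : e — no; ν wants ⟨s, ⟨t, ⟨e, s⟩⟩⟩, and α wants nothing (atomic).
ρ : ⟨s, ⟨s, t⟩⟩ — no; ν wants ⟨s, ⟨t, ⟨e, s⟩⟩⟩, and ρ wants s.
χ : ⟨t, ⟨e, s⟩⟩ — no; ν wants ⟨s, ⟨t, ⟨e, s⟩⟩⟩, and χ wants t.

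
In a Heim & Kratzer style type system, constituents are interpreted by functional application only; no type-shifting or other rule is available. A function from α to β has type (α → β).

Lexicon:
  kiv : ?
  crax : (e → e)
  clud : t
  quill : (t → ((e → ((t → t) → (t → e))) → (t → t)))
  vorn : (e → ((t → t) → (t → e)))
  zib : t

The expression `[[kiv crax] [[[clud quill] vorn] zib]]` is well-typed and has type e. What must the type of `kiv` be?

At [[kiv crax] [[[clud quill] vorn] zib]] (required: e): [[[clud quill] vorn] zib] is t, which is not a function with range e; hence [kiv crax] is the functor — type (t → e).
At [kiv crax] (required: (t → e)): crax is (e → e), which is not a function with range (t → e); hence kiv is the functor — type ((e → e) → (t → e)).

((e → e) → (t → e))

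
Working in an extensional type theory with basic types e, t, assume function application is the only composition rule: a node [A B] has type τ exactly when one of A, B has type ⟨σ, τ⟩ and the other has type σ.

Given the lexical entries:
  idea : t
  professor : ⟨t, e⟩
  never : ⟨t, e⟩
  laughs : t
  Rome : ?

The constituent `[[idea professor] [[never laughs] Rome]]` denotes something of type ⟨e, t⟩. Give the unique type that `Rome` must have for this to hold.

At [[idea professor] [[never laughs] Rome]] (required: ⟨e, t⟩): [idea professor] is e, which is not a function with range ⟨e, t⟩; hence [[never laughs] Rome] is the functor — type ⟨e, ⟨e, t⟩⟩.
At [[never laughs] Rome] (required: ⟨e, ⟨e, t⟩⟩): [never laughs] is e, which is not a function with range ⟨e, ⟨e, t⟩⟩; hence Rome is the functor — type ⟨e, ⟨e, ⟨e, t⟩⟩⟩.

⟨e, ⟨e, ⟨e, t⟩⟩⟩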